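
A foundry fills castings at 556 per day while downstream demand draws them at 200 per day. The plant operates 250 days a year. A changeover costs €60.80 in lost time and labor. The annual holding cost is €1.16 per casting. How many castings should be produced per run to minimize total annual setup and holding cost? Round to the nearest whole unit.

Q* ≈ 2,861 castings

Annual demand D = 200 × 250 = 50,000.
Production build-up factor (1 − d/p) = 1 − 200/556 = 0.6403.
Q* = √(2DS / (H(1 − d/p))) = √(2 × 50,000 × 60.8 / (1.16 × 0.6403)).
= √(6,080,000 / 0.7427) ≈ 2861.114.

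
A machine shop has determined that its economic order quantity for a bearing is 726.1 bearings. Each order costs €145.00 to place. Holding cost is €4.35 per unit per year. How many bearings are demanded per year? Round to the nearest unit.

Squaring Q* = √(2DS/H) gives Q*² = 2DS/H.
From Q* = √(2DS/H): D = Q*²H / (2S) = 726.1² × 4.35 / (2 × 145) = 7908.318.

D ≈ 7,908 bearings per year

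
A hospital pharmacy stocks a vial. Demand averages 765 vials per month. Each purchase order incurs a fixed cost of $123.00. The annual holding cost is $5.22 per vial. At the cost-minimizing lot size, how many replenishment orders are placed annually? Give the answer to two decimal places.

N ≈ 13.96 orders per year

Annual demand D = 765 × 12 = 9,180.
Q* = √(2DS/H) = √(2 × 9,180 × 123 / 5.22) ≈ 657.74.
Orders per year = D / Q* = 9,180 / 657.74 ≈ 13.957.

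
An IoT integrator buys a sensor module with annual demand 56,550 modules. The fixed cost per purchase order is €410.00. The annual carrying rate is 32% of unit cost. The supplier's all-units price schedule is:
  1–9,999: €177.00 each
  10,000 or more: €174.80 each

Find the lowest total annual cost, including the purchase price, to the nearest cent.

TC* ≈ €10,060,598.94

Holding cost per unit per year at price C is H = 0.32·C.
Evaluate total cost at each tier's feasible EOQ or, if the EOQ is below the tier, at the tier's minimum quantity.
EOQ at €177.00 = 904.8 (feasible in tier 1): TC = 56,550×€177.00 + (56,550/904.8)×410 + (904.8/2)×0.32×€177.00 = €10,060,598.94.
EOQ at €174.80 = 910.5 < 10000, so use break Q=10000: TC = 56,550×€174.80 + (56,550/10000.0)×410 + (10000.0/2)×0.32×€174.80 = €10,166,938.55.
Lowest total cost among the candidates is at Q = 904.8.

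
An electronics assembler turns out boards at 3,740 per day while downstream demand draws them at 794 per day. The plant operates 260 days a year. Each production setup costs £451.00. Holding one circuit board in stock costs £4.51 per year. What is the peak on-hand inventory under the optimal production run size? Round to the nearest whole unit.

Annual demand D = 794 × 260 = 206,440.
Production build-up factor (1 − d/p) = 1 − 794/3,740 = 0.7877.
Q* = √(2DS / (H(1 − d/p))) = √(2 × 206,440 × 451 / (4.51 × 0.7877)).
= √(186,208,880 / 3.5525) ≈ 7239.880.
Maximum inventory = Q*(1 − d/p) = 7239.880 × 0.7877 ≈ 5702.857.

I_max ≈ 5,703 boards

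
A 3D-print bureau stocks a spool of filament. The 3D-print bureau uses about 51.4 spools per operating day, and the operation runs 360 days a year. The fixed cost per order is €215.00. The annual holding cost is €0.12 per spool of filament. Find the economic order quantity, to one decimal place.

Annual demand D = 51.4 × 360 = 18,504.
EOQ = √(2DS / H) = √(2 × 18,504 × 215 / 0.12).
= √(7,956,720 / 0.12) = √66,306,000 ≈ 8142.850.

Q* ≈ 8,142.8 spools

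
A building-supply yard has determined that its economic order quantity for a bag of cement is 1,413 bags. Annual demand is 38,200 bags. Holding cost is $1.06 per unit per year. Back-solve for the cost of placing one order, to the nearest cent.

Invert the EOQ relation Q*² = 2DS/H.
From Q* = √(2DS/H): S = Q*²H / (2D) = 1,413² × 1.06 / (2 × 38,200) = 27.7011.

S ≈ $27.70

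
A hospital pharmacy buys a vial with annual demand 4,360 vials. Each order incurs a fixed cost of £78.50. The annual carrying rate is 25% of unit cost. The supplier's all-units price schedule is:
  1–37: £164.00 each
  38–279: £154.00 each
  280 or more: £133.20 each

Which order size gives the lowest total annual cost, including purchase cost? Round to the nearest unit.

Q* ≈ 280 vials

Holding cost per unit per year at price C is H = 0.25·C.
Candidates are each tier's EOQ (if it falls in that tier) and each price-break quantity.
Tier 1 (£164.00): EOQ = 129.2 exceeds tier's upper bound 37, so this tier is dominated.
EOQ at £154.00 = 133.3 (feasible in tier 2): TC = 4,360×£154.00 + (4,360/133.3)×78.5 + (133.3/2)×0.25×£154.00 = £676,573.62.
EOQ at £133.20 = 143.4 < 280, so use break Q=280: TC = 4,360×£133.20 + (4,360/280.0)×78.5 + (280.0/2)×0.25×£133.20 = £586,636.36.
Lowest total cost is £586,636.36 at Q = 280.0.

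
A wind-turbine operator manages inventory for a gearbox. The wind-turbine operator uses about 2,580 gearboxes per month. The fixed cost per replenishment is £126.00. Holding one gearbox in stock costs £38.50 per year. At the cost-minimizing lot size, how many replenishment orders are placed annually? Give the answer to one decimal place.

Annual demand D = 2,580 × 12 = 30,960.
The optimal lot size = √(2DS/H) = √(2 × 30,960 × 126 / 38.5) ≈ 450.16.
Orders per year = D / Q* = 30,960 / 450.16 ≈ 68.775.

N ≈ 68.8 orders per year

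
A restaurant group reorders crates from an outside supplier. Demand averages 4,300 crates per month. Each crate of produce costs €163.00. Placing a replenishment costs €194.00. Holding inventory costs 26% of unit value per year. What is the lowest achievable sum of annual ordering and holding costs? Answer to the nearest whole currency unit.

TC* ≈ €29,129

Annual demand D = 4,300 × 12 = 51,600.
Holding cost H = 0.26 × €163.00 = €42.3800 per unit per year.
EOQ = √(2DS/H) = √(2 × 51,600 × 194 / 42.38) ≈ 687.32.
At Q*, ordering cost (D/Q*)S equals holding cost (Q*/2)H, each = √(DSH/2).
Minimum total = √(2DSH) = √(2 × 51,600 × 194 × 42.38) ≈ 29128.706.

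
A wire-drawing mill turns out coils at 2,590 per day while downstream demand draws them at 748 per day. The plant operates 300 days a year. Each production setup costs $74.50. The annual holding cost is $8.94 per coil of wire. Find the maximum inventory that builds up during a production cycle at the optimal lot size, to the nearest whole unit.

Annual demand D = 748 × 300 = 224,400.
Production build-up factor (1 − d/p) = 1 − 748/2,590 = 0.7112.
Q* = √(2DS / (H(1 − d/p))) = √(2 × 224,400 × 74.5 / (8.94 × 0.7112)).
= √(33,435,600 / 6.3581) ≈ 2293.194.
Maximum inventory = Q*(1 − d/p) = 2293.194 × 0.7112 ≈ 1630.913.

I_max ≈ 1,631 coils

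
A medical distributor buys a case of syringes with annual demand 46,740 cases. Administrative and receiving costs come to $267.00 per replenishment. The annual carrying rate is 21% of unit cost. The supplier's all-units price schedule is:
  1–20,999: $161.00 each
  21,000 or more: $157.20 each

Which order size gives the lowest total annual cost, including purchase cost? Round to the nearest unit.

Q* ≈ 859 cases

Holding cost per unit per year at price C is H = 0.21·C.
For each price level, check whether its EOQ is feasible; otherwise the best quantity at that price is the breakpoint.
EOQ at $161.00 = 859.2 (feasible in tier 1): TC = 46,740×$161.00 + (46,740/859.2)×267 + (859.2/2)×0.21×$161.00 = $7,554,189.43.
EOQ at $157.20 = 869.5 < 21000, so use break Q=21000: TC = 46,740×$157.20 + (46,740/21000.0)×267 + (21000.0/2)×0.21×$157.20 = $7,694,748.27.
Lowest total cost is $7,554,189.43 at Q = 859.2.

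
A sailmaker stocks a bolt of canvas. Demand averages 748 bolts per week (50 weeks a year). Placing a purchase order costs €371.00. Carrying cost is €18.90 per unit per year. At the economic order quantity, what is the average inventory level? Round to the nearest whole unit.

Annual demand D = 748 × 50 = 37,400.
Q* = √(2DS/H) = √(2 × 37,400 × 371 / 18.9) ≈ 1211.73.
Average inventory = Q*/2 ≈ 1211.73 / 2 = 605.866.

Average inventory ≈ 606 bolts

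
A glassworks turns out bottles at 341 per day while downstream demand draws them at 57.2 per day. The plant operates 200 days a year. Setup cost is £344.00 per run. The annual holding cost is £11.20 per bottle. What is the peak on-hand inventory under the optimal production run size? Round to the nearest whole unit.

Annual demand D = 57.2 × 200 = 11,440.
Production build-up factor (1 − d/p) = 1 − 57.2/341 = 0.8323.
Q* = √(2DS / (H(1 − d/p))) = √(2 × 11,440 × 344 / (11.2 × 0.8323)).
= √(7,870,720 / 9.3213) ≈ 918.902.
Maximum inventory = Q*(1 − d/p) = 918.902 × 0.8323 ≈ 764.764.

I_max ≈ 765 bottles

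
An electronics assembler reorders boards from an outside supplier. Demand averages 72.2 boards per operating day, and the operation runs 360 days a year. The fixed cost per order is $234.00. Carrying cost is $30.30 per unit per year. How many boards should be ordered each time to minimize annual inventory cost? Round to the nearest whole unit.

Q* ≈ 634 boards

Annual demand D = 72.2 × 360 = 25,992.
EOQ = √(2DS / H) = √(2 × 25,992 × 234 / 30.3).
= √(12,164,256 / 30.3) = √401,460.5941 ≈ 633.609.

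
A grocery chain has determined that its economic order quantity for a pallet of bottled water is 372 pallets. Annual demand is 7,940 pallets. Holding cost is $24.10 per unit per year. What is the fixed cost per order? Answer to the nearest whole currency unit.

Invert the EOQ relation Q*² = 2DS/H.
From Q* = √(2DS/H): S = Q*²H / (2D) = 372² × 24.1 / (2 × 7,940) = 210.0160.

S ≈ $210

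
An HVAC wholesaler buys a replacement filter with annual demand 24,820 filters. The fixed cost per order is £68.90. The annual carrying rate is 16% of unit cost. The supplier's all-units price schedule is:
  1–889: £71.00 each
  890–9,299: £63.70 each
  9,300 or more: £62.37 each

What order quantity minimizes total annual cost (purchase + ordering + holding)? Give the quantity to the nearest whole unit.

Holding cost per unit per year at price C is H = 0.16·C.
Evaluate total cost at each tier's feasible EOQ or, if the EOQ is below the tier, at the tier's minimum quantity.
EOQ at £71.00 = 548.7 (feasible in tier 1): TC = 24,820×£71.00 + (24,820/548.7)×68.9 + (548.7/2)×0.16×£71.00 = £1,768,453.25.
EOQ at £63.70 = 579.3 < 890, so use break Q=890: TC = 24,820×£63.70 + (24,820/890.0)×68.9 + (890.0/2)×0.16×£63.70 = £1,587,490.90.
EOQ at £62.37 = 585.4 < 9300, so use break Q=9300: TC = 24,820×£62.37 + (24,820/9300.0)×68.9 + (9300.0/2)×0.16×£62.37 = £1,594,610.56.
Lowest total cost is £1,587,490.90 at Q = 890.0.

Q* ≈ 890 filters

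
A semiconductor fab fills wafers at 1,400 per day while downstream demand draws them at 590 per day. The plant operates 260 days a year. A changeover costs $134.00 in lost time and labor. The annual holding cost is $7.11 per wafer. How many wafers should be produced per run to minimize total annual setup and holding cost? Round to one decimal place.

Annual demand D = 590 × 260 = 153,400.
Production build-up factor (1 − d/p) = 1 − 590/1,400 = 0.5786.
Q* = √(2DS / (H(1 − d/p))) = √(2 × 153,400 × 134 / (7.11 × 0.5786)).
= √(41,111,200 / 4.1136) ≈ 3161.308.

Q* ≈ 3,161.3 wafers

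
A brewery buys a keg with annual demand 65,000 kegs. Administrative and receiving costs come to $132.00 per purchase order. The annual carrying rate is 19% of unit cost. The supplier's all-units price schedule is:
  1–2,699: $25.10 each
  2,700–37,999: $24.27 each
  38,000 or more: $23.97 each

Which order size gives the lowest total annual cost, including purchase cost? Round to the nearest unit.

Holding cost per unit per year at price C is H = 0.19·C.
For each price level, check whether its EOQ is feasible; otherwise the best quantity at that price is the breakpoint.
EOQ at $25.10 = 1896.9 (feasible in tier 1): TC = 65,000×$25.10 + (65,000/1896.9)×132 + (1896.9/2)×0.19×$25.10 = $1,640,546.33.
EOQ at $24.27 = 1929.1 < 2700, so use break Q=2700: TC = 65,000×$24.27 + (65,000/2700.0)×132 + (2700.0/2)×0.19×$24.27 = $1,586,953.03.
EOQ at $23.97 = 1941.1 < 38000, so use break Q=38000: TC = 65,000×$23.97 + (65,000/38000.0)×132 + (38000.0/2)×0.19×$23.97 = $1,644,807.49.
Lowest total cost is $1,586,953.03 at Q = 2700.0.

Q* ≈ 2,700 kegs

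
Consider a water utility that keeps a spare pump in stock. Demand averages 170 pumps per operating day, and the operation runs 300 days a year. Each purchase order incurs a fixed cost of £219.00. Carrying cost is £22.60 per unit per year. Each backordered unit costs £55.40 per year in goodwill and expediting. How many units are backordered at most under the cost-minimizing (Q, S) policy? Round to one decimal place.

S* ≈ 341.8 pumps

Annual demand D = 170 × 300 = 51,000.
With planned backorders, Q* = √(2DS/H) · √((H+B)/B).
√(2DS/H) = √(2 × 51,000 × 219 / 22.6) = 994.187.
√((H+B)/B) = √((22.6+55.4)/55.4) = 1.1866.
Q* ≈ 1179.669.
S* = Q* · H/(H+B) = 1179.669 × 22.6/78 ≈ 341.802.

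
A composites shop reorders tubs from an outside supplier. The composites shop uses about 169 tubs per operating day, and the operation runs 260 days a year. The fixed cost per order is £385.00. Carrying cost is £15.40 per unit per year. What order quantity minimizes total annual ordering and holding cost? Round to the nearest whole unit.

Annual demand D = 169 × 260 = 43,940.
EOQ = √(2DS / H) = √(2 × 43,940 × 385 / 15.4).
= √(33,833,800 / 15.4) = √2,197,000 ≈ 1482.228.

Q* ≈ 1,482 tubs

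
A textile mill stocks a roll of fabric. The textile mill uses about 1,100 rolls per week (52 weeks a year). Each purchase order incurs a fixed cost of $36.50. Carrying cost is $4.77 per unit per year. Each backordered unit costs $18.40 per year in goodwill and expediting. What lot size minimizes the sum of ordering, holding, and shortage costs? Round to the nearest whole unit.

Annual demand D = 1,100 × 52 = 57,200.
With planned backorders, Q* = √(2DS/H) · √((H+B)/B).
√(2DS/H) = √(2 × 57,200 × 36.5 / 4.77) = 935.622.
√((H+B)/B) = √((4.77+18.4)/18.4) = 1.1222.
Q* ≈ 1049.916.

Q* ≈ 1,050 rolls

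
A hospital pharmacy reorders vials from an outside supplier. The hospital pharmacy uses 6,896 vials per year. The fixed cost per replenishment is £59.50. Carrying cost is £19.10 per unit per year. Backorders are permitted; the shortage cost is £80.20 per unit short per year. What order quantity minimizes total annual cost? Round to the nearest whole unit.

With planned backorders, Q* = √(2DS/H) · √((H+B)/B).
√(2DS/H) = √(2 × 6,896 × 59.5 / 19.1) = 207.279.
√((H+B)/B) = √((19.1+80.2)/80.2) = 1.1127.
Q* ≈ 230.644.

Q* ≈ 231 vials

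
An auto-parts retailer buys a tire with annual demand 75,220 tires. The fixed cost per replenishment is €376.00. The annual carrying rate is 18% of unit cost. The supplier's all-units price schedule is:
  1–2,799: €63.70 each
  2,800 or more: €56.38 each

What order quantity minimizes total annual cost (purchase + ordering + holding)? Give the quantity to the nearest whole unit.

Holding cost per unit per year at price C is H = 0.18·C.
Candidates are each tier's EOQ (if it falls in that tier) and each price-break quantity.
EOQ at €63.70 = 2221.1 (feasible in tier 1): TC = 75,220×€63.70 + (75,220/2221.1)×376 + (2221.1/2)×0.18×€63.70 = €4,816,981.22.
EOQ at €56.38 = 2360.9 < 2800, so use break Q=2800: TC = 75,220×€56.38 + (75,220/2800.0)×376 + (2800.0/2)×0.18×€56.38 = €4,265,212.33.
Lowest total cost is €4,265,212.33 at Q = 2800.0.

Q* ≈ 2,800 tires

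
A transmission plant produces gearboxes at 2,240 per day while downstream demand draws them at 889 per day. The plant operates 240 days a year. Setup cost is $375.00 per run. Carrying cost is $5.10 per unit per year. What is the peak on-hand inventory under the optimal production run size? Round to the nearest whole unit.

Annual demand D = 889 × 240 = 213,360.
Production build-up factor (1 − d/p) = 1 − 889/2,240 = 0.6031.
Q* = √(2DS / (H(1 − d/p))) = √(2 × 213,360 × 375 / (5.1 × 0.6031)).
= √(160,020,000 / 3.0759) ≈ 7212.708.
Maximum inventory = Q*(1 − d/p) = 7212.708 × 0.6031 ≈ 4350.165.

I_max ≈ 4,350 gearboxes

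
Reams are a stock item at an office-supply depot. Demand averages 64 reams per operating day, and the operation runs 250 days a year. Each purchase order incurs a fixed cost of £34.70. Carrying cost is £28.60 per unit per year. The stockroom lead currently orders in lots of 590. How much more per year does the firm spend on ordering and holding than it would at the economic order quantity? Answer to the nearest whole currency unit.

Extra cost ≈ £3,743 per year

Annual demand D = 64 × 250 = 16,000.
EOQ = √(2DS/H) = √(2 × 16,000 × 34.7 / 28.6) ≈ 197.04.
Cost at Q* = (D/Q*)S + (Q*/2)H = √(2DSH) ≈ £5,635.37.
Cost at Q = 590: (16,000/590)×34.7 + (590/2)×28.6 = £941.02 + £8,437.00 = £9,378.02.
Excess = £9,378.02 − £5,635.37 = £3,742.64.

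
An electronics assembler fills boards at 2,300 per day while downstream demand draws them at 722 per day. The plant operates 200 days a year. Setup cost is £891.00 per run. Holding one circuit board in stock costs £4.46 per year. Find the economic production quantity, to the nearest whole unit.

Annual demand D = 722 × 200 = 144,400.
Production build-up factor (1 − d/p) = 1 − 722/2,300 = 0.6861.
Q* = √(2DS / (H(1 − d/p))) = √(2 × 144,400 × 891 / (4.46 × 0.6861)).
= √(257,320,800 / 3.0599) ≈ 9170.234.

Q* ≈ 9,170 boards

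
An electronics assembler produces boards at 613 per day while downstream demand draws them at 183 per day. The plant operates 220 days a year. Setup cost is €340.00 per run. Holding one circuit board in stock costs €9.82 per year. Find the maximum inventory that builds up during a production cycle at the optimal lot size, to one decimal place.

I_max ≈ 1,398.4 boards

Annual demand D = 183 × 220 = 40,260.
Production build-up factor (1 − d/p) = 1 − 183/613 = 0.7015.
Q* = √(2DS / (H(1 − d/p))) = √(2 × 40,260 × 340 / (9.82 × 0.7015)).
= √(27,376,800 / 6.8884) ≈ 1993.571.
Maximum inventory = Q*(1 − d/p) = 1993.571 × 0.7015 ≈ 1398.426.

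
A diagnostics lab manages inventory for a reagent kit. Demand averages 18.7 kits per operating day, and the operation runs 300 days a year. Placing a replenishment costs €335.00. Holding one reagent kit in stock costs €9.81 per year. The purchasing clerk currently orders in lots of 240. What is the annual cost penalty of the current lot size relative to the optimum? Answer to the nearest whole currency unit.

Annual demand D = 18.7 × 300 = 5,610.
EOQ = √(2DS/H) = √(2 × 5,610 × 335 / 9.81) ≈ 618.99.
Cost at Q* = (D/Q*)S + (Q*/2)H = √(2DSH) ≈ €6,072.30.
Cost at Q = 240: (5,610/240)×335 + (240/2)×9.81 = €7,830.62 + €1,177.20 = €9,007.83.
Excess = €9,007.83 − €6,072.30 = €2,935.52.

Extra cost ≈ €2,936 per year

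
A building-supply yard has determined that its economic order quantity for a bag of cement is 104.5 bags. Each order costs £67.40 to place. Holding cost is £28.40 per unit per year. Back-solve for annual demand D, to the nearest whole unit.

Invert the EOQ relation Q*² = 2DS/H.
From Q* = √(2DS/H): D = Q*²H / (2S) = 104.5² × 28.4 / (2 × 67.4) = 2300.705.

D ≈ 2,301 bags per year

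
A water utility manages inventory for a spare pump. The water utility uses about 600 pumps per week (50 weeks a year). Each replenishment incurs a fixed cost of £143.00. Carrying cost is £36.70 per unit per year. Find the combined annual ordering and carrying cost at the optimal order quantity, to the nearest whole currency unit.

TC* ≈ £17,745

Annual demand D = 600 × 50 = 30,000.
Q* = √(2DS/H) = √(2 × 30,000 × 143 / 36.7) ≈ 483.52.
At Q*, ordering cost (D/Q*)S equals holding cost (Q*/2)H, each = √(DSH/2).
Minimum total = √(2DSH) = √(2 × 30,000 × 143 × 36.7) ≈ 17745.027.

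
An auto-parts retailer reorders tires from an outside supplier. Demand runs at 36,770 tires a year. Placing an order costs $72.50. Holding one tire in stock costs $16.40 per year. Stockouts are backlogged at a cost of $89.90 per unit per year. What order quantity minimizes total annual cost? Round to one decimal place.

With planned backorders, Q* = √(2DS/H) · √((H+B)/B).
√(2DS/H) = √(2 × 36,770 × 72.5 / 16.4) = 570.176.
√((H+B)/B) = √((16.4+89.9)/89.9) = 1.0874.
Q* ≈ 620.006.

Q* ≈ 620.0 tires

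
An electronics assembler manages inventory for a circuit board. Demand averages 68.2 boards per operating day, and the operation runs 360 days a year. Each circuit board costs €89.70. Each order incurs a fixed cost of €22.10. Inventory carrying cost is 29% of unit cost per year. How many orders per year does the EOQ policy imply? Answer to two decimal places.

Annual demand D = 68.2 × 360 = 24,552.
Holding cost H = 0.29 × €89.70 = €26.0130 per unit per year.
EOQ = √(2DS/H) = √(2 × 24,552 × 22.1 / 26.013) ≈ 204.25.
Orders per year = D / Q* = 24,552 / 204.25 ≈ 120.206.

N ≈ 120.21 orders per year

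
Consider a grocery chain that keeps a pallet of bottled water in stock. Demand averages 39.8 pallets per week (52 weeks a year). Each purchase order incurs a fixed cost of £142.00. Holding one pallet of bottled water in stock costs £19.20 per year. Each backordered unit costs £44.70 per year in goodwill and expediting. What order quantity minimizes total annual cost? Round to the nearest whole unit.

Annual demand D = 39.8 × 52 = 2,069.6.
With planned backorders, Q* = √(2DS/H) · √((H+B)/B).
√(2DS/H) = √(2 × 2,069.6 × 142 / 19.2) = 174.965.
√((H+B)/B) = √((19.2+44.7)/44.7) = 1.1956.
Q* ≈ 209.194.

Q* ≈ 209 pallets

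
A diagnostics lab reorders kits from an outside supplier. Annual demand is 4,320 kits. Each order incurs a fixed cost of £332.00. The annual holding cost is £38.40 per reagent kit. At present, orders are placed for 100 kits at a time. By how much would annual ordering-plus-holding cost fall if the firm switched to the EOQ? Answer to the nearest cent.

EOQ = √(2DS/H) = √(2 × 4,320 × 332 / 38.4) ≈ 273.31.
Cost at Q* = (D/Q*)S + (Q*/2)H = √(2DSH) ≈ £10,495.22.
Cost at Q = 100: (4,320/100)×332 + (100/2)×38.4 = £14,342.40 + £1,920.00 = £16,262.40.
Excess = £16,262.40 − £10,495.22 = £5,767.18.

Extra cost ≈ £5,767.18 per year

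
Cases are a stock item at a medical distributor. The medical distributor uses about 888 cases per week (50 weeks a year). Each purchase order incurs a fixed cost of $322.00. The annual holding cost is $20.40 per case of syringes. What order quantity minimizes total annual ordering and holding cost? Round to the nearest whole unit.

Annual demand D = 888 × 50 = 44,400.
EOQ = √(2DS / H) = √(2 × 44,400 × 322 / 20.4).
= √(28,593,600 / 20.4) = √1,401,647.0588 ≈ 1183.912.

Q* ≈ 1,184 cases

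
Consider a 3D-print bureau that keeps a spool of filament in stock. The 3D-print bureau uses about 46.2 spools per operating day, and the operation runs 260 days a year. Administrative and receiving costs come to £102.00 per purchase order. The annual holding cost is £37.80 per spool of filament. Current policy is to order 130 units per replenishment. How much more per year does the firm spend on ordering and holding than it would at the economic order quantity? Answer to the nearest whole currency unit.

Extra cost ≈ £2,258 per year

Annual demand D = 46.2 × 260 = 12,012.
EOQ = √(2DS/H) = √(2 × 12,012 × 102 / 37.8) ≈ 254.61.
Cost at Q* = (D/Q*)S + (Q*/2)H = √(2DSH) ≈ £9,624.29.
Cost at Q = 130: (12,012/130)×102 + (130/2)×37.8 = £9,424.80 + £2,457.00 = £11,881.80.
Excess = £11,881.80 − £9,624.29 = £2,257.51.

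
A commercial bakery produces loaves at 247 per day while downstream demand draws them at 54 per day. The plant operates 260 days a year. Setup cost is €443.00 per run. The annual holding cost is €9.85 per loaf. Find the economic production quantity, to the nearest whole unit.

Annual demand D = 54 × 260 = 14,040.
Production build-up factor (1 − d/p) = 1 − 54/247 = 0.7814.
Q* = √(2DS / (H(1 − d/p))) = √(2 × 14,040 × 443 / (9.85 × 0.7814)).
= √(12,439,440 / 7.6966) ≈ 1271.312.

Q* ≈ 1,271 loaves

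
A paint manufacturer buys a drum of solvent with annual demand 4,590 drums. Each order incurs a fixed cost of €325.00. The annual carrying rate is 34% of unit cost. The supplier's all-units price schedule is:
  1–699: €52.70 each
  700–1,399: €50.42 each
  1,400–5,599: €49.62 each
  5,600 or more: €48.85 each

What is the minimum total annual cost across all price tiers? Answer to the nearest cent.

Holding cost per unit per year at price C is H = 0.34·C.
Evaluate total cost at each tier's feasible EOQ or, if the EOQ is below the tier, at the tier's minimum quantity.
EOQ at €52.70 = 408.1 (feasible in tier 1): TC = 4,590×€52.70 + (4,590/408.1)×325 + (408.1/2)×0.34×€52.70 = €249,204.52.
EOQ at €50.42 = 417.2 < 700, so use break Q=700: TC = 4,590×€50.42 + (4,590/700.0)×325 + (700.0/2)×0.34×€50.42 = €239,558.85.
EOQ at €49.62 = 420.5 < 1400, so use break Q=1400: TC = 4,590×€49.62 + (4,590/1400.0)×325 + (1400.0/2)×0.34×€49.62 = €240,630.90.
EOQ at €48.85 = 423.8 < 5600, so use break Q=5600: TC = 4,590×€48.85 + (4,590/5600.0)×325 + (5600.0/2)×0.34×€48.85 = €270,993.08.
Lowest total cost among the candidates is at Q = 700.0.

TC* ≈ €239,558.85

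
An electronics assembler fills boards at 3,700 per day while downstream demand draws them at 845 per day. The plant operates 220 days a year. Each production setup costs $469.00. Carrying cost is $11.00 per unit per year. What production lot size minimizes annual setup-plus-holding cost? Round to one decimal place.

Annual demand D = 845 × 220 = 185,900.
Production build-up factor (1 − d/p) = 1 − 845/3,700 = 0.7716.
Q* = √(2DS / (H(1 − d/p))) = √(2 × 185,900 × 469 / (11 × 0.7716)).
= √(174,374,200 / 8.4878) ≈ 4532.550.

Q* ≈ 4,532.5 boards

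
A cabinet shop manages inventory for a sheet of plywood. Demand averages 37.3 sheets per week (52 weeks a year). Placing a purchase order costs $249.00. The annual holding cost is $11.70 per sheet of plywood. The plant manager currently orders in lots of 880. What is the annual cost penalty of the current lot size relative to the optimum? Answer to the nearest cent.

Annual demand D = 37.3 × 52 = 1,939.6.
EOQ = √(2DS/H) = √(2 × 1,939.6 × 249 / 11.7) ≈ 287.33.
Cost at Q* = (D/Q*)S + (Q*/2)H = √(2DSH) ≈ $3,361.74.
Cost at Q = 880: (1,939.6/880)×249 + (880/2)×11.7 = $548.82 + $5,148.00 = $5,696.82.
Excess = $5,696.82 − $3,361.74 = $2,335.08.

Extra cost ≈ $2,335.08 per year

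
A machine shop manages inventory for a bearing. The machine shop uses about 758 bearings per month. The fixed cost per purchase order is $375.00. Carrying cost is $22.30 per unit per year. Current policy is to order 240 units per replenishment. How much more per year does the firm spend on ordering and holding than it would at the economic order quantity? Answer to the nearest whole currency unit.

Extra cost ≈ $4,554 per year

Annual demand D = 758 × 12 = 9,096.
EOQ = √(2DS/H) = √(2 × 9,096 × 375 / 22.3) ≈ 553.10.
Cost at Q* = (D/Q*)S + (Q*/2)H = √(2DSH) ≈ $12,334.12.
Cost at Q = 240: (9,096/240)×375 + (240/2)×22.3 = $14,212.50 + $2,676.00 = $16,888.50.
Excess = $16,888.50 − $12,334.12 = $4,554.38.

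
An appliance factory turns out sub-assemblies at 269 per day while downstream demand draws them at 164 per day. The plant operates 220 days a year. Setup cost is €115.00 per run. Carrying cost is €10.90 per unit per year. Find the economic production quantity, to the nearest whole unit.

Annual demand D = 164 × 220 = 36,080.
Production build-up factor (1 − d/p) = 1 − 164/269 = 0.3903.
Q* = √(2DS / (H(1 − d/p))) = √(2 × 36,080 × 115 / (10.9 × 0.3903)).
= √(8,298,400 / 4.2546) ≈ 1396.579.

Q* ≈ 1,397 sub-assemblies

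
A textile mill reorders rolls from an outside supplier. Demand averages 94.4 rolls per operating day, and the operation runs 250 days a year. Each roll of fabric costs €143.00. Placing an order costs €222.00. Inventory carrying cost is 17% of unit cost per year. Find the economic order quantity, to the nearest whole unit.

Annual demand D = 94.4 × 250 = 23,600.
Holding cost H = 0.17 × €143.00 = €24.3100 per unit per year.
EOQ = √(2DS / H) = √(2 × 23,600 × 222 / 24.31).
= √(10,478,400 / 24.31) = √431,032.4969 ≈ 656.531.

Q* ≈ 657 rolls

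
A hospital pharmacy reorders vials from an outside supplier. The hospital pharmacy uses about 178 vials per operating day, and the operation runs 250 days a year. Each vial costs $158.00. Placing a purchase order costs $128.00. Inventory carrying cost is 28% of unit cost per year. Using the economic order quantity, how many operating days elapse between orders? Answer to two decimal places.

T ≈ 2.85 days

Annual demand D = 178 × 250 = 44,500.
Holding cost H = 0.28 × $158.00 = $44.2400 per unit per year.
Q* = √(2DS/H) = √(2 × 44,500 × 128 / 44.24) ≈ 507.45.
Cycle time = Q*/D × 250 = 507.45 / 44,500 × 250 ≈ 2.851 days.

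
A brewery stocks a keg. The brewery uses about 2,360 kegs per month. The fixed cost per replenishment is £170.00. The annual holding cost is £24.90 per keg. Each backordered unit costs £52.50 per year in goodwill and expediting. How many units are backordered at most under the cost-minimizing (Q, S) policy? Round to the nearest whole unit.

S* ≈ 243 kegs

Annual demand D = 2,360 × 12 = 28,320.
With planned backorders, Q* = √(2DS/H) · √((H+B)/B).
√(2DS/H) = √(2 × 28,320 × 170 / 24.9) = 621.851.
√((H+B)/B) = √((24.9+52.5)/52.5) = 1.2142.
Q* ≈ 755.053.
S* = Q* · H/(H+B) = 755.053 × 24.9/77.4 ≈ 242.905.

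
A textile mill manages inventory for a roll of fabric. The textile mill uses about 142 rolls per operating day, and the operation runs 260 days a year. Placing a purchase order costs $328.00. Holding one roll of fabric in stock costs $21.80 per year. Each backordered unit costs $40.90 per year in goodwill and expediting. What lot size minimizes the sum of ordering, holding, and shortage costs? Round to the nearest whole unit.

Q* ≈ 1,305 rolls

Annual demand D = 142 × 260 = 36,920.
With planned backorders, Q* = √(2DS/H) · √((H+B)/B).
√(2DS/H) = √(2 × 36,920 × 328 / 21.8) = 1054.034.
√((H+B)/B) = √((21.8+40.9)/40.9) = 1.2381.
Q* ≈ 1305.048.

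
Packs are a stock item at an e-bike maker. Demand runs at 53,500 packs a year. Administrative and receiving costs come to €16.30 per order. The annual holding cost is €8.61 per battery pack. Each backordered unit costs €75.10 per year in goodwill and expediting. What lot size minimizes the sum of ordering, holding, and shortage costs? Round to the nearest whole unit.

With planned backorders, Q* = √(2DS/H) · √((H+B)/B).
√(2DS/H) = √(2 × 53,500 × 16.3 / 8.61) = 450.074.
√((H+B)/B) = √((8.61+75.1)/75.1) = 1.0558.
Q* ≈ 475.174.

Q* ≈ 475 packs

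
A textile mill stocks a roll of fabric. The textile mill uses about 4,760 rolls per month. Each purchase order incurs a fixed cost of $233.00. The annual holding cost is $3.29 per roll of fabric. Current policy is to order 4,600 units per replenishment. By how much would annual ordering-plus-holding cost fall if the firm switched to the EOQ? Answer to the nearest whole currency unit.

Extra cost ≈ $1,102 per year

Annual demand D = 4,760 × 12 = 57,120.
EOQ = √(2DS/H) = √(2 × 57,120 × 233 / 3.29) ≈ 2844.39.
Cost at Q* = (D/Q*)S + (Q*/2)H = √(2DSH) ≈ $9,358.04.
Cost at Q = 4,600: (57,120/4,600)×233 + (4,600/2)×3.29 = $2,893.25 + $7,567.00 = $10,460.25.
Excess = $10,460.25 − $9,358.04 = $1,102.21.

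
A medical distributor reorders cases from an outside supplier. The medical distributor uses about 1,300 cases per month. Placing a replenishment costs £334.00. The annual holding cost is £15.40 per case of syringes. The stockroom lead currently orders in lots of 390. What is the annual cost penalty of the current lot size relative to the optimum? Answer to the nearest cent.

Annual demand D = 1,300 × 12 = 15,600.
EOQ = √(2DS/H) = √(2 × 15,600 × 334 / 15.4) ≈ 822.60.
Cost at Q* = (D/Q*)S + (Q*/2)H = √(2DSH) ≈ £12,668.08.
Cost at Q = 390: (15,600/390)×334 + (390/2)×15.4 = £13,360.00 + £3,003.00 = £16,363.00.
Excess = £16,363.00 − £12,668.08 = £3,694.92.

Extra cost ≈ £3,694.92 per year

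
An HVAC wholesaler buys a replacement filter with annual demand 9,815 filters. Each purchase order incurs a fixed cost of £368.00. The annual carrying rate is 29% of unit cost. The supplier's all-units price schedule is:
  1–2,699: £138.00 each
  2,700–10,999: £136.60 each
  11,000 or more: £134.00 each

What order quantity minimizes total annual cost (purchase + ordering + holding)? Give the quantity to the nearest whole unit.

Holding cost per unit per year at price C is H = 0.29·C.
Evaluate total cost at each tier's feasible EOQ or, if the EOQ is below the tier, at the tier's minimum quantity.
EOQ at £138.00 = 424.9 (feasible in tier 1): TC = 9,815×£138.00 + (9,815/424.9)×368 + (424.9/2)×0.29×£138.00 = £1,371,472.88.
EOQ at £136.60 = 427.0 < 2700, so use break Q=2700: TC = 9,815×£136.60 + (9,815/2700.0)×368 + (2700.0/2)×0.29×£136.60 = £1,395,545.65.
EOQ at £134.00 = 431.2 < 11000, so use break Q=11000: TC = 9,815×£134.00 + (9,815/11000.0)×368 + (11000.0/2)×0.29×£134.00 = £1,529,268.36.
Lowest total cost is £1,371,472.88 at Q = 424.9.

Q* ≈ 425 filters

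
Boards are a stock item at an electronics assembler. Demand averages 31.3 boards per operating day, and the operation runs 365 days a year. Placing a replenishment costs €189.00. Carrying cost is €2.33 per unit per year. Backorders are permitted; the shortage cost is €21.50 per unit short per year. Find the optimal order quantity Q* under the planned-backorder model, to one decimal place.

Q* ≈ 1,433.3 boards

Annual demand D = 31.3 × 365 = 11,424.5.
With planned backorders, Q* = √(2DS/H) · √((H+B)/B).
√(2DS/H) = √(2 × 11,424.5 × 189 / 2.33) = 1361.402.
√((H+B)/B) = √((2.33+21.5)/21.5) = 1.0528.
Q* ≈ 1433.274.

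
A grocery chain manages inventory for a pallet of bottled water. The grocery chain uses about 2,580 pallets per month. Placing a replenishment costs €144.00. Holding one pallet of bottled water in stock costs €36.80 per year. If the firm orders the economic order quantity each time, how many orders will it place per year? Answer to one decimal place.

Annual demand D = 2,580 × 12 = 30,960.
EOQ = √(2DS/H) = √(2 × 30,960 × 144 / 36.8) ≈ 492.24.
Orders per year = D / Q* = 30,960 / 492.24 ≈ 62.897.

N ≈ 62.9 orders per year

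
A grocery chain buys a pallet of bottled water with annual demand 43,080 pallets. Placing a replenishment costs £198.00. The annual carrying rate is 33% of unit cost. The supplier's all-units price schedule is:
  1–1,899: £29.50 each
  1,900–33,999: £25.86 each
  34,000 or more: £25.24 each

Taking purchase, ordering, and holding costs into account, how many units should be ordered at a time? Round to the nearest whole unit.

Holding cost per unit per year at price C is H = 0.33·C.
Evaluate total cost at each tier's feasible EOQ or, if the EOQ is below the tier, at the tier's minimum quantity.
EOQ at £29.50 = 1323.8 (feasible in tier 1): TC = 43,080×£29.50 + (43,080/1323.8)×198 + (1323.8/2)×0.33×£29.50 = £1,283,747.05.
EOQ at £25.86 = 1413.9 < 1900, so use break Q=1900: TC = 43,080×£25.86 + (43,080/1900.0)×198 + (1900.0/2)×0.33×£25.86 = £1,126,645.30.
EOQ at £25.24 = 1431.1 < 34000, so use break Q=34000: TC = 43,080×£25.24 + (43,080/34000.0)×198 + (34000.0/2)×0.33×£25.24 = £1,229,186.48.
Lowest total cost is £1,126,645.30 at Q = 1900.0.

Q* ≈ 1,900 pallets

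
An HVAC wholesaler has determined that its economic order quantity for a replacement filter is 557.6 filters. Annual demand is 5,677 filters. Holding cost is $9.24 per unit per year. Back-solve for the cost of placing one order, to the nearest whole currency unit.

Squaring Q* = √(2DS/H) gives Q*² = 2DS/H.
From Q* = √(2DS/H): S = Q*²H / (2D) = 557.6² × 9.24 / (2 × 5,677) = 253.0280.

S ≈ $253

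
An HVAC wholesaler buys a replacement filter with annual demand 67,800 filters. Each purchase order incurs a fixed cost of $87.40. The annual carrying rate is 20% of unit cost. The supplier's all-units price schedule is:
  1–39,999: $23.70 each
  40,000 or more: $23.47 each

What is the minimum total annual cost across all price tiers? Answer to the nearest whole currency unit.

Holding cost per unit per year at price C is H = 0.20·C.
For each price level, check whether its EOQ is feasible; otherwise the best quantity at that price is the breakpoint.
EOQ at $23.70 = 1581.2 (feasible in tier 1): TC = 67,800×$23.70 + (67,800/1581.2)×87.4 + (1581.2/2)×0.20×$23.70 = $1,614,355.05.
EOQ at $23.47 = 1589.0 < 40000, so use break Q=40000: TC = 67,800×$23.47 + (67,800/40000.0)×87.4 + (40000.0/2)×0.20×$23.47 = $1,685,294.14.
Lowest total cost among the candidates is at Q = 1581.2.

TC* ≈ $1,614,355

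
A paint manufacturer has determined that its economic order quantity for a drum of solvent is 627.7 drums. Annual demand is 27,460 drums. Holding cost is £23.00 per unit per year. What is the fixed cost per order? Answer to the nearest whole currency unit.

The basic EOQ model gives Q* = √(2DS/H); rearrange for the unknown.
From Q* = √(2DS/H): S = Q*²H / (2D) = 627.7² × 23 / (2 × 27,460) = 165.0067.

S ≈ £165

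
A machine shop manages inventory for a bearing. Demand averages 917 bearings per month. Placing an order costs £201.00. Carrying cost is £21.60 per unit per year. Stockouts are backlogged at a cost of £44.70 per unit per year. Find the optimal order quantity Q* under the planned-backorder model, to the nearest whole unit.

Annual demand D = 917 × 12 = 11,004.
With planned backorders, Q* = √(2DS/H) · √((H+B)/B).
√(2DS/H) = √(2 × 11,004 × 201 / 21.6) = 452.545.
√((H+B)/B) = √((21.6+44.7)/44.7) = 1.2179.
Q* ≈ 551.143.

Q* ≈ 551 bearings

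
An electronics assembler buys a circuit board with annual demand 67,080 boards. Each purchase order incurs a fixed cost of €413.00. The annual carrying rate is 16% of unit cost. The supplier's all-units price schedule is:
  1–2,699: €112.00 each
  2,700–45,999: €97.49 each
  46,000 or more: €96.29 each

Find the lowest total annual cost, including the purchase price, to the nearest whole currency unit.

TC* ≈ €6,570,948

Holding cost per unit per year at price C is H = 0.16·C.
For each price level, check whether its EOQ is feasible; otherwise the best quantity at that price is the breakpoint.
EOQ at €112.00 = 1758.4 (feasible in tier 1): TC = 67,080×€112.00 + (67,080/1758.4)×413 + (1758.4/2)×0.16×€112.00 = €7,544,470.52.
EOQ at €97.49 = 1884.7 < 2700, so use break Q=2700: TC = 67,080×€97.49 + (67,080/2700.0)×413 + (2700.0/2)×0.16×€97.49 = €6,570,947.80.
EOQ at €96.29 = 1896.4 < 46000, so use break Q=46000: TC = 67,080×€96.29 + (67,080/46000.0)×413 + (46000.0/2)×0.16×€96.29 = €6,814,082.66.
Lowest total cost among the candidates is at Q = 2700.0.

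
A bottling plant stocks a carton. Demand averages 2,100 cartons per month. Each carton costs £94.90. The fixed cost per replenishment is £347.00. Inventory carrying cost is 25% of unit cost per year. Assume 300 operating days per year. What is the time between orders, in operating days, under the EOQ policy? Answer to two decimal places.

T ≈ 10.22 days

Annual demand D = 2,100 × 12 = 25,200.
Holding cost H = 0.25 × £94.90 = £23.7250 per unit per year.
EOQ = √(2DS/H) = √(2 × 25,200 × 347 / 23.725) ≈ 858.57.
Cycle time = Q*/D × 300 = 858.57 / 25,200 × 300 ≈ 10.221 days.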